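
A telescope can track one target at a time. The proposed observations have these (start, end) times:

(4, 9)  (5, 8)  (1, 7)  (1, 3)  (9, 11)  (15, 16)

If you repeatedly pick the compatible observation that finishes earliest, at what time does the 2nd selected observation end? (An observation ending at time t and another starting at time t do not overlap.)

8

Greedy by earliest finish: after sorting by end time, pick each interval compatible with the last pick.
By end time: (1,3), (1,7), (5,8), (4,9), (9,11), (15,16).
Pick (1,3); next start ≥ 3 → (5,8); next start ≥ 8 → (9,11); next start ≥ 11 → (15,16).
Selected: (1,3) (5,8) (9,11) (15,16)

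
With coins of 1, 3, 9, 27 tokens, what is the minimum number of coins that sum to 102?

102 = 3×27 + 2×9 + 1×3
Total coins = 3 + 2 + 1 = 6

6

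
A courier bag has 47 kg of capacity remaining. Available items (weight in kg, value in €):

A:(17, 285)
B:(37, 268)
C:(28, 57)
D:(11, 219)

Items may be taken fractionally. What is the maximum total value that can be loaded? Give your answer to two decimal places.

Ratios (sorted): D 19.91, A 16.76, B 7.24, C 2.04
take D (11 @ 219); take A (17 @ 285); take 19/37 of B → 137.62. Capacity used 47/47.
Total value = 641.62

641.62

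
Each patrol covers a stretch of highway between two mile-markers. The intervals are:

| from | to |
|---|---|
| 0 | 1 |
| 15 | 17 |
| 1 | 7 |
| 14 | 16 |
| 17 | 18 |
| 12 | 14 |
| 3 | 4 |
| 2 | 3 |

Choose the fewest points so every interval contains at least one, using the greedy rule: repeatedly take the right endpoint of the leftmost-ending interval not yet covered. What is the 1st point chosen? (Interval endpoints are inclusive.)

By right end: [0,1]  [2,3]  [3,4]  [1,7]  [12,14]  [14,16]  [15,17]  [17,18]
[0,1] uncovered → point at 1; [2,3] uncovered → point at 3; [12,14] uncovered → point at 14; [15,17] uncovered → point at 17.
Points: 1, 3, 14, 17 (4 total).

1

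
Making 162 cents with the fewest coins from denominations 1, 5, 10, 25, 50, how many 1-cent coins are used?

2

162 − 3×50→12 − 1×10→2 − 2×1→0
Count of 1: 2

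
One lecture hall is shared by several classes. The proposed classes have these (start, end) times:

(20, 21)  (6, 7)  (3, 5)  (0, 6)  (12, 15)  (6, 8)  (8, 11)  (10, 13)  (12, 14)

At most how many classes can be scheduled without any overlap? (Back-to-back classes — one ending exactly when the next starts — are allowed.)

By end time: (3,5), (0,6), (6,7), (6,8), (8,11), (10,13), (12,14), (12,15), (20,21).
Pick (3,5); next start ≥ 5 → (6,7); next start ≥ 7 → (8,11); next start ≥ 11 → (12,14); next start ≥ 14 → (20,21).
Selected 5 classes.

5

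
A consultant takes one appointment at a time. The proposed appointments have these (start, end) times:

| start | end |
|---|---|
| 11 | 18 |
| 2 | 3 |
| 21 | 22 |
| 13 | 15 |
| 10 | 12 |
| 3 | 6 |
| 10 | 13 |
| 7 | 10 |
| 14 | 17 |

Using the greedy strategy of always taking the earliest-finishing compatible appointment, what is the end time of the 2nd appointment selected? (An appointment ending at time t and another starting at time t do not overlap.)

Greedy by earliest finish: after sorting by end time, pick each interval compatible with the last pick.
Sorted by end: (2,3)  (3,6)  (7,10)  (10,12)  (10,13)  (13,15)  (14,17)  (11,18)  (21,22)
take (2,3); take (3,6); take (7,10); take (10,12); take (13,15); skip (11,18); take (21,22).
Selected: (2,3) (3,6) (7,10) (10,12) (13,15) (21,22)

6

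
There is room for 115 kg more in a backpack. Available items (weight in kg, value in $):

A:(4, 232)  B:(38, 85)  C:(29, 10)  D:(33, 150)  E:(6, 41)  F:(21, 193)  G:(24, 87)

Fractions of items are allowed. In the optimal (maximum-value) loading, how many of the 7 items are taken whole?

5

Sort by value per unit weight and fill in that order.
Order: A (232/4=58.00) > F (193/21=9.19) > E (41/6=6.83) > D (150/33=4.55) > G (87/24=3.62) > B (85/38=2.24) > C (10/29=0.34)
Fill: take A (4 @ 232) → take F (21 @ 193) → take E (6 @ 41) → take D (33 @ 150) → take G (24 @ 87) → take 27/38 of B → 60.39; 115/115 used.
5 item(s) taken whole; one partial (take 27/38 of B).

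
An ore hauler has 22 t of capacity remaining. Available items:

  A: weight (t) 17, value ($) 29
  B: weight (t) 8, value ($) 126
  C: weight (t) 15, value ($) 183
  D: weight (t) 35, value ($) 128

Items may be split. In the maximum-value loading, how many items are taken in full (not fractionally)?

Order: B (126/8=15.75) > C (183/15=12.20) > D (128/35=3.66) > A (29/17=1.71)
Fill: take B (8 @ 126) → take 14/15 of C → 170.80; 22/22 used.
1 item(s) taken whole; one partial (take 14/15 of C).

1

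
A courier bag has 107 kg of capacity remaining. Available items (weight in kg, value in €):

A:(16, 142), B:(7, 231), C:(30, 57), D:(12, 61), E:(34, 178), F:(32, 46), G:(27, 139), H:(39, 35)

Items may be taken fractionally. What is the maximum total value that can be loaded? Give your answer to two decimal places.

771.90

Ratios (sorted): B 33.00, A 8.88, E 5.24, G 5.15, D 5.08, C 1.90, F 1.44, H 0.90
take B (7 @ 231); take A (16 @ 142); take E (34 @ 178); take G (27 @ 139); take D (12 @ 61); take 11/30 of C → 20.90. Capacity used 107/107.
Total value = 771.90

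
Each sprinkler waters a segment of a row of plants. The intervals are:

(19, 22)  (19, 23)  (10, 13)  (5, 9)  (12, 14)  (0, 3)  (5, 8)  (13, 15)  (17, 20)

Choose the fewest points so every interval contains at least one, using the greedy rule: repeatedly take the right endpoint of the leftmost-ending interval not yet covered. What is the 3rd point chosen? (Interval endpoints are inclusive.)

Sorted: [0,3] [5,8] [5,9] [10,13] [12,14] [13,15] [17,20] [19,22] [19,23]
{[0,3]} hit by 3; {[5,8],[5,9]} hit by 8; {[10,13],[12,14],[13,15]} hit by 13; {[17,20],[19,22],[19,23]} hit by 20.
Points: 3, 8, 13, 20 (4 total).

13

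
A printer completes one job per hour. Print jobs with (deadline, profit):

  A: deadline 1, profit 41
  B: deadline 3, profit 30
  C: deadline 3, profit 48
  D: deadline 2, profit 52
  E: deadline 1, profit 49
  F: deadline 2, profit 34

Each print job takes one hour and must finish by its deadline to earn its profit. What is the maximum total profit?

149

Take jobs in profit order; each goes to the latest open slot no later than its deadline.
Profit order: D=52 E=49 C=48 A=41 F=34 B=30
Assign: D→slot 2, E→slot 1, C→slot 3, A skipped, F skipped, B skipped.
Slots: [1:E] [2:D] [3:C]
Profit = 49 + 52 + 48 = 149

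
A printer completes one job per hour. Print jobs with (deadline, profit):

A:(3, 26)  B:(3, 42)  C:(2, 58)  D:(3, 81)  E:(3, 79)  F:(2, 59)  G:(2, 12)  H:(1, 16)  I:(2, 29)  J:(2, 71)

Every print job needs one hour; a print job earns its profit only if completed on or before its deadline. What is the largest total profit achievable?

231

By profit: D(d3,81), E(d3,79), J(d2,71), F(d2,59), C(d2,58), B(d3,42), I(d2,29), A(d3,26), H(d1,16), G(d2,12)
D→slot 3; E→slot 2; J→slot 1; F skipped; C skipped; B skipped; I skipped; A skipped; H skipped; G skipped.
Profit = 71 + 79 + 81 = 231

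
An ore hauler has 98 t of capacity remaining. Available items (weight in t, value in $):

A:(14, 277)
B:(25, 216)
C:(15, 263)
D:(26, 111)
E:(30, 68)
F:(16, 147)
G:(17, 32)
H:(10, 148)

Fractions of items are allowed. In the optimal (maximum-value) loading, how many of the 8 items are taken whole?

5

Sort by value per unit weight and fill in that order.
Order: A (277/14=19.79) > C (263/15=17.53) > H (148/10=14.80) > F (147/16=9.19) > B (216/25=8.64) > D (111/26=4.27) > E (68/30=2.27) > G (32/17=1.88)
Fill: take A (14 @ 277) → take C (15 @ 263) → take H (10 @ 148) → take F (16 @ 147) → take B (25 @ 216) → take 18/26 of D → 76.85; 98/98 used.
5 item(s) taken whole; one partial (take 18/26 of D).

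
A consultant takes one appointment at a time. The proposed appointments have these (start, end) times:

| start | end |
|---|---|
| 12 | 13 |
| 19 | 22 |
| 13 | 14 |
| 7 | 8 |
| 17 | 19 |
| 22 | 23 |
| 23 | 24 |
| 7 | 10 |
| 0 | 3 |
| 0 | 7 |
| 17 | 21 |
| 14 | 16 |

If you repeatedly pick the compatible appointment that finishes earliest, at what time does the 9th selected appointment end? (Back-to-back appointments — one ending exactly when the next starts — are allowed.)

Sorted by end: (0,3)  (0,7)  (7,8)  (7,10)  (12,13)  (13,14)  (14,16)  (17,19)  (17,21)  (19,22)  (22,23)  (23,24)
take (0,3); skip (0,7); take (7,8); skip (7,10); take (12,13); take (13,14); take (14,16); take (17,19); take (19,22); take (22,23); take (23,24).
Selected: (0,3) (7,8) (12,13) (13,14) (14,16) (17,19) (19,22) (22,23) (23,24)

24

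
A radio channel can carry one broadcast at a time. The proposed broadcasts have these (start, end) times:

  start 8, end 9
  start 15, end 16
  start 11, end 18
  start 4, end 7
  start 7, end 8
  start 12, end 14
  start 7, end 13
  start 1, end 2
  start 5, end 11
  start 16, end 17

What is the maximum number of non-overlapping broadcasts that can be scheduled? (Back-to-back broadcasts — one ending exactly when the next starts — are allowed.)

7

Order by finish time; keep every interval that doesn't clash with the previous kept one.
By end time: (1,2), (4,7), (7,8), (8,9), (5,11), (7,13), (12,14), (15,16), (16,17), (11,18).
Pick (1,2); next start ≥ 2 → (4,7); next start ≥ 7 → (7,8); next start ≥ 8 → (8,9); next start ≥ 9 → (12,14); next start ≥ 14 → (15,16); next start ≥ 16 → (16,17).
Selected 7 broadcasts.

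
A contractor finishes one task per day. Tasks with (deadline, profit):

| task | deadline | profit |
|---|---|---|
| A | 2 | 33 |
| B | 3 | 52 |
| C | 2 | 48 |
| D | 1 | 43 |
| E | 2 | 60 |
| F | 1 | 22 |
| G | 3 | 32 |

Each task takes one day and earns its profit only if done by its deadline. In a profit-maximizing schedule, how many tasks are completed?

3

Sort by profit descending; place each in the latest free slot ≤ its deadline.
By profit: E(d2,60), B(d3,52), C(d2,48), D(d1,43), A(d2,33), G(d3,32), F(d1,22)
E→slot 2; B→slot 3; C→slot 1; D skipped; A skipped; G skipped; F skipped.
3 of 7 scheduled.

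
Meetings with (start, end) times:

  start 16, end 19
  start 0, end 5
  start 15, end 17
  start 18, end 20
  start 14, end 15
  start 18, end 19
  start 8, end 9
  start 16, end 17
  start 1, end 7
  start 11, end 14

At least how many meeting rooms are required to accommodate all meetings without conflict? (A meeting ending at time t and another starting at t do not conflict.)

The answer is the maximum number of intervals overlapping at any instant.
starts: [0, 1, 8, 11, 14, 15, 16, 16, 18, 18]
ends:   [5, 7, 9, 14, 15, 17, 17, 19, 19, 20]
s0→1 s1→2 e5→1 e7→0 s8→1 e9→0 s11→1 e14→0 s14→1 e15→0 s15→1 s16→2 s16→3  — peak 3.

3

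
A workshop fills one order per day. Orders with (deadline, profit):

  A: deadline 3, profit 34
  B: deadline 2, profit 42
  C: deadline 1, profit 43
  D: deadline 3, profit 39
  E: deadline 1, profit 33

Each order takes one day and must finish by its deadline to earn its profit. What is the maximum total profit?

124

Sort by profit descending; place each in the latest free slot ≤ its deadline.
By profit: C(d1,43), B(d2,42), D(d3,39), A(d3,34), E(d1,33)
C→slot 1; B→slot 2; D→slot 3; A skipped; E skipped.
Profit = 43 + 42 + 39 = 124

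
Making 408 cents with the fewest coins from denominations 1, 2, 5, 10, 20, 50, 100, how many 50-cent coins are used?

0

408 − 4×100→8 − 1×5→3 − 1×2→1 − 1×1→0
Count of 50: 0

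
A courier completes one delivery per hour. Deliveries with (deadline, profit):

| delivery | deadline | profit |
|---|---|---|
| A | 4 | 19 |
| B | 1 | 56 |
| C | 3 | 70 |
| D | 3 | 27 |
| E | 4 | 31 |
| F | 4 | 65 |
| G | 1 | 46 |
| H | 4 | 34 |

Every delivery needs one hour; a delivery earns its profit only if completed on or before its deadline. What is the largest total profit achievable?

225

Take jobs in profit order; each goes to the latest open slot no later than its deadline.
By profit: C(d3,70), F(d4,65), B(d1,56), G(d1,46), H(d4,34), E(d4,31), D(d3,27), A(d4,19)
C→slot 3; F→slot 4; B→slot 1; G skipped; H→slot 2; E skipped; D skipped; A skipped.
Profit = 56 + 34 + 70 + 65 = 225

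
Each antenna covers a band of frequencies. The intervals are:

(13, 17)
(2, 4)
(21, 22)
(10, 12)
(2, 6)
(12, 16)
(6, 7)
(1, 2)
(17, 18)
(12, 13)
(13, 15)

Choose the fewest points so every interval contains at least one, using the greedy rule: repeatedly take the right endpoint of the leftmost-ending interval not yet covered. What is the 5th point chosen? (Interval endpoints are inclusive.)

18

Sorted: [1,2] [2,4] [2,6] [6,7] [10,12] [12,13] [13,15] [12,16] [13,17] [17,18] [21,22]
{[1,2],[2,4],[2,6]} hit by 2; {[6,7]} hit by 7; {[10,12],[12,13]} hit by 12; {[13,15],[12,16],[13,17]} hit by 15; {[17,18]} hit by 18; {[21,22]} hit by 22.
Points: 2, 7, 12, 15, 18, 22 (6 total).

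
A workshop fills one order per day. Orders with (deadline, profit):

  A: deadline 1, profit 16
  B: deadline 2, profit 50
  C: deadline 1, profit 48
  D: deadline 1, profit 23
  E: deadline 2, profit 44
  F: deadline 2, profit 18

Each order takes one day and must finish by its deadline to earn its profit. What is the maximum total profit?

98

Take jobs in profit order; each goes to the latest open slot no later than its deadline.
By profit: B(d2,50), C(d1,48), E(d2,44), D(d1,23), F(d2,18), A(d1,16)
B→slot 2; C→slot 1; E skipped; D skipped; F skipped; A skipped.
Profit = 48 + 50 = 98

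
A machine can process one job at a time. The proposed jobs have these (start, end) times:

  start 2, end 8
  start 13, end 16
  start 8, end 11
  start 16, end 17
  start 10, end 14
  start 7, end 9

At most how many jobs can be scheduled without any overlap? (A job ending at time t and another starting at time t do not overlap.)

4

Sorted by end: (2,8)  (7,9)  (8,11)  (10,14)  (13,16)  (16,17)
take (2,8); take (8,11); take (13,16); take (16,17).
Selected 4 jobs.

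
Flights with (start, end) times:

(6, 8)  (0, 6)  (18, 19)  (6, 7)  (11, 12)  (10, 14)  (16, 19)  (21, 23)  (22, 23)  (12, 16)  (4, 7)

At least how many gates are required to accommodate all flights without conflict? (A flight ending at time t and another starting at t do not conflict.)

The answer is the maximum number of intervals overlapping at any instant.
Events (time:±→running): 0:+→1 4:+→2 6:-→1 6:+→2 6:+→3 … peak 3.

3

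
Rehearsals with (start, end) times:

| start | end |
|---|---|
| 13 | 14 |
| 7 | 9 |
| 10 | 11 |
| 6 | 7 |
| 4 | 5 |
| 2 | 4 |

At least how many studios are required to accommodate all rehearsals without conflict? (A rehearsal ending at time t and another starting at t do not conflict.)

1

starts: [2, 4, 6, 7, 10, 13]
ends:   [4, 5, 7, 9, 11, 14]
s2→1  — peak 1.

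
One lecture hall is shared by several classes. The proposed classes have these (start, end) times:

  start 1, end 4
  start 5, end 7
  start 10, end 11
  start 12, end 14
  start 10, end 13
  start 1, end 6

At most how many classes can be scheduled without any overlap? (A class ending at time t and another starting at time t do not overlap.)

Sorted by end: (1,4)  (1,6)  (5,7)  (10,11)  (10,13)  (12,14)
take (1,4); take (5,7); take (10,11); skip (10,13); take (12,14).
Selected 4 classes.

4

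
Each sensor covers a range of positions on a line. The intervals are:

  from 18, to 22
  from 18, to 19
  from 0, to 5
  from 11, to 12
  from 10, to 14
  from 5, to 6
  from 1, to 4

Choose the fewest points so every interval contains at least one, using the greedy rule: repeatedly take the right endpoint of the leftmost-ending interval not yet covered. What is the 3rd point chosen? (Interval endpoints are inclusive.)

By right end: [1,4]  [0,5]  [5,6]  [11,12]  [10,14]  [18,19]  [18,22]
[1,4] uncovered → point at 4; [5,6] uncovered → point at 6; [11,12] uncovered → point at 12; [18,19] uncovered → point at 19.
Points: 4, 6, 12, 19 (4 total).

12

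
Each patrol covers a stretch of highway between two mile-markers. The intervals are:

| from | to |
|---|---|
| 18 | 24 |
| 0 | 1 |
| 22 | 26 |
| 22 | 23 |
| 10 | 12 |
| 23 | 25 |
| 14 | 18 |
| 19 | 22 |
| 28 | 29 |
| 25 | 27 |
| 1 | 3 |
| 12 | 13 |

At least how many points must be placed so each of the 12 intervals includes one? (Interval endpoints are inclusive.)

By right end: [0,1]  [1,3]  [10,12]  [12,13]  [14,18]  [19,22]  [22,23]  [18,24]  [23,25]  [22,26]  [25,27]  [28,29]
[0,1] uncovered → point at 1; [10,12] uncovered → point at 12; [14,18] uncovered → point at 18; [19,22] uncovered → point at 22; [23,25] uncovered → point at 25; [28,29] uncovered → point at 29.
Points: 1, 12, 18, 22, 25, 29 (6 total).

6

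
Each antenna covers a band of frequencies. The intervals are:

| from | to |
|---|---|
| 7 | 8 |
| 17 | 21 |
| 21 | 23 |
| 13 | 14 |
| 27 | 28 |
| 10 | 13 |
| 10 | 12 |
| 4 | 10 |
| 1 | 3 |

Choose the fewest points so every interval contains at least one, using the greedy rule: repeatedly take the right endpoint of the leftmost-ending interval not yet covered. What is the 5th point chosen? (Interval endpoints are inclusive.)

21

Sorted: [1,3] [7,8] [4,10] [10,12] [10,13] [13,14] [17,21] [21,23] [27,28]
{[1,3]} hit by 3; {[7,8],[4,10]} hit by 8; {[10,12],[10,13]} hit by 12; {[13,14]} hit by 14; {[17,21],[21,23]} hit by 21; {[27,28]} hit by 28.
Points: 3, 8, 12, 14, 21, 28 (6 total).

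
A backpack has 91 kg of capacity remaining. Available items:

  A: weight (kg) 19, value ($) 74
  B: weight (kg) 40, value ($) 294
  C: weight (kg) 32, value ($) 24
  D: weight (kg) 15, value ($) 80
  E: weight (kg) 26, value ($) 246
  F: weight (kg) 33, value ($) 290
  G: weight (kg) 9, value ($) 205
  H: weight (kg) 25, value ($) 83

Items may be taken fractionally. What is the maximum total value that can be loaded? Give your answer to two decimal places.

Sort by value per unit weight and fill in that order.
Order: G (205/9=22.78) > E (246/26=9.46) > F (290/33=8.79) > B (294/40=7.35) > D (80/15=5.33) > A (74/19=3.89) > H (83/25=3.32) > C (24/32=0.75)
Fill: take G (9 @ 205) → take E (26 @ 246) → take F (33 @ 290) → take 23/40 of B → 169.05; 91/91 used.
Total value = 910.05

910.05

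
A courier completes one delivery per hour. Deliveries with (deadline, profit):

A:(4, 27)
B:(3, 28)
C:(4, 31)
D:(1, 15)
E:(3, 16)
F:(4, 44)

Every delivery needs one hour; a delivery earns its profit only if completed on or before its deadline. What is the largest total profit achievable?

By profit: F(d4,44), C(d4,31), B(d3,28), A(d4,27), E(d3,16), D(d1,15)
F→slot 4; C→slot 3; B→slot 2; A→slot 1; E skipped; D skipped.
Profit = 27 + 28 + 31 + 44 = 130

130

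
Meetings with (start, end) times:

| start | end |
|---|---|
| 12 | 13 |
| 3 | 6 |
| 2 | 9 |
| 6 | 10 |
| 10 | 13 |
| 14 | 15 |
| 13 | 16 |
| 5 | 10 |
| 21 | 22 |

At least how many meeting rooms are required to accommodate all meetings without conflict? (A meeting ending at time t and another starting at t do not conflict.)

3

The answer is the maximum number of intervals overlapping at any instant.
starts: [2, 3, 5, 6, 10, 12, 13, 14, 21]
ends:   [6, 9, 10, 10, 13, 13, 15, 16, 22]
s2→1 s3→2 s5→3  — peak 3.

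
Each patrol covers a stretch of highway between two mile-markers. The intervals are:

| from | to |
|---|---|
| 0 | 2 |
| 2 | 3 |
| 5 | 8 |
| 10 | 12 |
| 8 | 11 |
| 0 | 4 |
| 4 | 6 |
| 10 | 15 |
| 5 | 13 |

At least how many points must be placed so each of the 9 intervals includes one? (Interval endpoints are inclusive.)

3

Sorted: [0,2] [2,3] [0,4] [4,6] [5,8] [8,11] [10,12] [5,13] [10,15]
{[0,2],[2,3],[0,4]} hit by 2; {[4,6],[5,8]} hit by 6; {[8,11],[10,12],[5,13],[10,15]} hit by 11.
Points: 2, 6, 11 (3 total).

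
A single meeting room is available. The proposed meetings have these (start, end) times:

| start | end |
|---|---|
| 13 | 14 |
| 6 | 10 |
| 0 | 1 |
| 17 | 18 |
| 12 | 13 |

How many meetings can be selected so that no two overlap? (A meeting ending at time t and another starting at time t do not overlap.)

Order by finish time; keep every interval that doesn't clash with the previous kept one.
Sorted by end: (0,1)  (6,10)  (12,13)  (13,14)  (17,18)
take (0,1); take (6,10); take (12,13); take (13,14); take (17,18).
Selected 5 meetings.

5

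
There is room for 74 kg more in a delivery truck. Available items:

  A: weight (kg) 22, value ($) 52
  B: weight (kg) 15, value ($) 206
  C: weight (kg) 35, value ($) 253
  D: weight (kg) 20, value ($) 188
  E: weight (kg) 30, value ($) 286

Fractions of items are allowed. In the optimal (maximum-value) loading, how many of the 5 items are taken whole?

Ratios (sorted): B 13.73, E 9.53, D 9.40, C 7.23, A 2.36
take B (15 @ 206); take E (30 @ 286); take D (20 @ 188); take 9/35 of C → 65.06. Capacity used 74/74.
3 item(s) taken whole; one partial (take 9/35 of C).

3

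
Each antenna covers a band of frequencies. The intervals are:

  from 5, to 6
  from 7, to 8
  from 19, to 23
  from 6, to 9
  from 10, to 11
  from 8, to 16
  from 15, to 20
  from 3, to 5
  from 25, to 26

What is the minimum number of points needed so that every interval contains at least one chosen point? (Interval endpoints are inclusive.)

Sort by right endpoint; whenever an interval is uncovered, place a point at its right end.
Sorted: [3,5] [5,6] [7,8] [6,9] [10,11] [8,16] [15,20] [19,23] [25,26]
{[3,5],[5,6]} hit by 5; {[7,8],[6,9]} hit by 8; {[10,11],[8,16]} hit by 11; {[15,20],[19,23]} hit by 20; {[25,26]} hit by 26.
Points: 5, 8, 11, 20, 26 (5 total).

5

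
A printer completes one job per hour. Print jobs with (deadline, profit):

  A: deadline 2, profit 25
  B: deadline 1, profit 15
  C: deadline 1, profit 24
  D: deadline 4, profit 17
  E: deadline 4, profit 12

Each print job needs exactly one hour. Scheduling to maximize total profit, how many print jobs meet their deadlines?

4

Take jobs in profit order; each goes to the latest open slot no later than its deadline.
Profit order: A=25 C=24 D=17 B=15 E=12
Assign: A→slot 2, C→slot 1, D→slot 4, B skipped, E→slot 3.
Slots: [1:C] [2:A] [3:E] [4:D]
4 of 5 scheduled.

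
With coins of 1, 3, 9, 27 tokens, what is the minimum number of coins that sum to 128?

Greedy: take as many of the largest coin as possible, then repeat with the remainder.
128 − 4×27→20 − 2×9→2 − 2×1→0
Total coins = 4 + 2 + 2 = 8

8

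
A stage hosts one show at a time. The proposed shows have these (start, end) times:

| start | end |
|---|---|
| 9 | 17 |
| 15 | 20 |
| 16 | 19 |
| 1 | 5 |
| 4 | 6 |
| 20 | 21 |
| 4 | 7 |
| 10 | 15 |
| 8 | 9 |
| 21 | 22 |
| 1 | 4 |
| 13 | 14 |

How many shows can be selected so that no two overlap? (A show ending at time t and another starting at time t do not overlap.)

Greedy by earliest finish: after sorting by end time, pick each interval compatible with the last pick.
By end time: (1,4), (1,5), (4,6), (4,7), (8,9), (13,14), (10,15), (9,17), (16,19), (15,20), (20,21), (21,22).
Pick (1,4); next start ≥ 4 → (4,6); next start ≥ 6 → (8,9); next start ≥ 9 → (13,14); next start ≥ 14 → (16,19); next start ≥ 19 → (20,21); next start ≥ 21 → (21,22).
Selected 7 shows.

7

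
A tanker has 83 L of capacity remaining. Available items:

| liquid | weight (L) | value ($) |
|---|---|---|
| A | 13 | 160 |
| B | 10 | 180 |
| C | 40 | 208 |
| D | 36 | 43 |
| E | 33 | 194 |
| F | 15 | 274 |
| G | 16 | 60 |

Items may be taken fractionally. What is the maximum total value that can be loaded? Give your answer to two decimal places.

870.40

Sort by value per unit weight and fill in that order.
Order: F (274/15=18.27) > B (180/10=18.00) > A (160/13=12.31) > E (194/33=5.88) > C (208/40=5.20) > G (60/16=3.75) > D (43/36=1.19)
Fill: take F (15 @ 274) → take B (10 @ 180) → take A (13 @ 160) → take E (33 @ 194) → take 12/40 of C → 62.40; 83/83 used.
Total value = 870.40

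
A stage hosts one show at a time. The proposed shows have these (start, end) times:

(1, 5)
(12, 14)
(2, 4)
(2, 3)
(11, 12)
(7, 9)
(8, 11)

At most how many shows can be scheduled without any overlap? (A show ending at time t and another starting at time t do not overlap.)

Order by finish time; keep every interval that doesn't clash with the previous kept one.
Sorted by end: (2,3)  (2,4)  (1,5)  (7,9)  (8,11)  (11,12)  (12,14)
take (2,3); take (7,9); skip (8,11); take (11,12); take (12,14).
Selected 4 shows.

4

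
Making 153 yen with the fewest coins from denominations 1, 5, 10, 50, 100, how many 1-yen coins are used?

3

Use the largest denomination that fits, subtract, and repeat.
153 = 1×100 + 1×50 + 3×1
Count of 1: 3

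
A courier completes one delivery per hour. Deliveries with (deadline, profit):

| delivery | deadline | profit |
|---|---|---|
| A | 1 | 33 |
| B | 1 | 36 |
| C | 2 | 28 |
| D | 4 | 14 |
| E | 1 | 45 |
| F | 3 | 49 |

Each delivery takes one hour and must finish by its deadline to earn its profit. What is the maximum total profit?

Profit order: F=49 E=45 B=36 A=33 C=28 D=14
Assign: F→slot 3, E→slot 1, B skipped, A skipped, C→slot 2, D→slot 4.
Slots: [1:E] [2:C] [3:F] [4:D]
Profit = 45 + 28 + 49 + 14 = 136

136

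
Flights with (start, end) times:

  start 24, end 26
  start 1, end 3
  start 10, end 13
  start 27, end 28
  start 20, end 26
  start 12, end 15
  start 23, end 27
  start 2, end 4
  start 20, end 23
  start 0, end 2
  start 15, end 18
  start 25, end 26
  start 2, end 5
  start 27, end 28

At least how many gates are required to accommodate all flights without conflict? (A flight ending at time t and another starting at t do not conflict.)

4

The answer is the maximum number of intervals overlapping at any instant.
Events (time:±→running): 0:+→1 1:+→2 2:-→1 2:+→2 2:+→3 3:-→2 4:-→1 5:-→0 10:+→1 12:+→2 13:-→1 15:-→0 15:+→1 18:-→0 20:+→1 20:+→2 23:-→1 23:+→2 24:+→3 25:+→4 … peak 4.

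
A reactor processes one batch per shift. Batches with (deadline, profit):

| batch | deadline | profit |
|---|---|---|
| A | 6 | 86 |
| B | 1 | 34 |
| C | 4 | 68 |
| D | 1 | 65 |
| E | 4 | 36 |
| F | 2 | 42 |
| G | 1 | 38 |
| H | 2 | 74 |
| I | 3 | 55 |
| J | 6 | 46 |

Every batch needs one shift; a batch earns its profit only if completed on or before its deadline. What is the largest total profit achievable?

394

By profit: A(d6,86), H(d2,74), C(d4,68), D(d1,65), I(d3,55), J(d6,46), F(d2,42), G(d1,38), E(d4,36), B(d1,34)
A→slot 6; H→slot 2; C→slot 4; D→slot 1; I→slot 3; J→slot 5; F skipped; G skipped; E skipped; B skipped.
Profit = 65 + 74 + 55 + 68 + 46 + 86 = 394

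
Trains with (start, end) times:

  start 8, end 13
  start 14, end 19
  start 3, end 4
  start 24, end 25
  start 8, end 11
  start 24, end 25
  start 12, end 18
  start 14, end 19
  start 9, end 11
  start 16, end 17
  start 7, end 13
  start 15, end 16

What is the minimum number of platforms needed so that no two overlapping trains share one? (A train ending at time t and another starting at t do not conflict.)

The answer is the maximum number of intervals overlapping at any instant.
Events (time:±→running): 3:+→1 4:-→0 7:+→1 8:+→2 8:+→3 9:+→4 … peak 4.

4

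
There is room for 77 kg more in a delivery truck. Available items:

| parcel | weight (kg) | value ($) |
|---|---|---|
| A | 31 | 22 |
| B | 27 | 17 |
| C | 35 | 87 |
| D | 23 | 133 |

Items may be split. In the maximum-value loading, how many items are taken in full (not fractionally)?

2

Greedy by value/weight ratio, highest first.
Order: D (133/23=5.78) > C (87/35=2.49) > A (22/31=0.71) > B (17/27=0.63)
Fill: take D (23 @ 133) → take C (35 @ 87) → take 19/31 of A → 13.48; 77/77 used.
2 item(s) taken whole; one partial (take 19/31 of A).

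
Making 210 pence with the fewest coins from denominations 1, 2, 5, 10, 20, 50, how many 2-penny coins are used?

Greedy: take as many of the largest coin as possible, then repeat with the remainder.
210 = 4×50 + 1×10
Count of 2: 0

0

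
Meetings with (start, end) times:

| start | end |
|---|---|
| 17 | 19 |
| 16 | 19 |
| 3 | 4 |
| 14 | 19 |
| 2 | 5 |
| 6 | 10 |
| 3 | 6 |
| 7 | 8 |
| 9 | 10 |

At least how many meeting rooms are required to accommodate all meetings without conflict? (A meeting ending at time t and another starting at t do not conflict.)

3

The answer is the maximum number of intervals overlapping at any instant.
Events (time:±→running): 2:+→1 3:+→2 3:+→3 … peak 3.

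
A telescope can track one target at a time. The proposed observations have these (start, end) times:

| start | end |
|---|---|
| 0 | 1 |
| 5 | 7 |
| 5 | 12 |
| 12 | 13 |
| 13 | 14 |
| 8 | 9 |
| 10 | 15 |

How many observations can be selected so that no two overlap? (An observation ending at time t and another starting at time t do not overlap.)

5

By end time: (0,1), (5,7), (8,9), (5,12), (12,13), (13,14), (10,15).
Pick (0,1); next start ≥ 1 → (5,7); next start ≥ 7 → (8,9); next start ≥ 9 → (12,13); next start ≥ 13 → (13,14).
Selected 5 observations.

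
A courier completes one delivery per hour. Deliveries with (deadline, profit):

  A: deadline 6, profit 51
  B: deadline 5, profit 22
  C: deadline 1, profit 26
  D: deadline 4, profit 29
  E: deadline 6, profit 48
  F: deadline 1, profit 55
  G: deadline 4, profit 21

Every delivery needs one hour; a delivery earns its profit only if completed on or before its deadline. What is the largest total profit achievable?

226

Sort by profit descending; place each in the latest free slot ≤ its deadline.
By profit: F(d1,55), A(d6,51), E(d6,48), D(d4,29), C(d1,26), B(d5,22), G(d4,21)
F→slot 1; A→slot 6; E→slot 5; D→slot 4; C skipped; B→slot 3; G→slot 2.
Profit = 55 + 21 + 22 + 29 + 48 + 51 = 226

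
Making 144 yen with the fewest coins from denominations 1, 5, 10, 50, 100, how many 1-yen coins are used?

4

Greedy: take as many of the largest coin as possible, then repeat with the remainder.
144 = 1×100 + 4×10 + 4×1
Count of 1: 4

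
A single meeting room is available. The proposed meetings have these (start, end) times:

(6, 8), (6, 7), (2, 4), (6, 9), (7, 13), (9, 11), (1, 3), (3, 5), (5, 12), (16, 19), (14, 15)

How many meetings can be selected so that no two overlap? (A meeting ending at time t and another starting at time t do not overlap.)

6

Sorted by end: (1,3)  (2,4)  (3,5)  (6,7)  (6,8)  (6,9)  (9,11)  (5,12)  (7,13)  (14,15)  (16,19)
take (1,3); skip (2,4); take (3,5); take (6,7); take (9,11); take (14,15); take (16,19).
Selected 6 meetings.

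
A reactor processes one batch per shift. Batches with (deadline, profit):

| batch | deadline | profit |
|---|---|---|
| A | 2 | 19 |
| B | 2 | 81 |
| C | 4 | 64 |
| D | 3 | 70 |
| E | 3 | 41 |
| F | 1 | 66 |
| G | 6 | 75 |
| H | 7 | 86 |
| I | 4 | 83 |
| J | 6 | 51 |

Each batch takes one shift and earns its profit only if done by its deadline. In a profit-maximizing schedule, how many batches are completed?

7

Sort by profit descending; place each in the latest free slot ≤ its deadline.
Profit order: H=86 I=83 B=81 G=75 D=70 F=66 C=64 J=51 E=41 A=19
Assign: H→slot 7, I→slot 4, B→slot 2, G→slot 6, D→slot 3, F→slot 1, C skipped, J→slot 5, E skipped, A skipped.
Slots: [1:F] [2:B] [3:D] [4:I] [5:J] [6:G] [7:H]
7 of 10 scheduled.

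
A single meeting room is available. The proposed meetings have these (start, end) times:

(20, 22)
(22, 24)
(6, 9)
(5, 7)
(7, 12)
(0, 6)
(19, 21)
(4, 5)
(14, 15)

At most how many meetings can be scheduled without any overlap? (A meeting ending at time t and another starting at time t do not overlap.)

6

Sort by end time and greedily take each interval whose start is ≥ the last chosen end.
By end time: (4,5), (0,6), (5,7), (6,9), (7,12), (14,15), (19,21), (20,22), (22,24).
Pick (4,5); next start ≥ 5 → (5,7); next start ≥ 7 → (7,12); next start ≥ 12 → (14,15); next start ≥ 15 → (19,21); next start ≥ 21 → (22,24).
Selected 6 meetings.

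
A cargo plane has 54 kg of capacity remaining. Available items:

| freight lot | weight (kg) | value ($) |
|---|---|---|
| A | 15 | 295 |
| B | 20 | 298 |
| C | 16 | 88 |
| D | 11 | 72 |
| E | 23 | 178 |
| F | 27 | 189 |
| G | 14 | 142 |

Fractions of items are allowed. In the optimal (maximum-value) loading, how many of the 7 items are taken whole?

Order: A (295/15=19.67) > B (298/20=14.90) > G (142/14=10.14) > E (178/23=7.74) > F (189/27=7.00) > D (72/11=6.55) > C (88/16=5.50)
Fill: take A (15 @ 295) → take B (20 @ 298) → take G (14 @ 142) → take 5/23 of E → 38.70; 54/54 used.
3 item(s) taken whole; one partial (take 5/23 of E).

3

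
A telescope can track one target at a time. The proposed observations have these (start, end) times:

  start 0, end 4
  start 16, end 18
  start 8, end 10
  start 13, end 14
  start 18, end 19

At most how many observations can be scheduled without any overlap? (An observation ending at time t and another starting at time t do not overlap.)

5

Sort by end time and greedily take each interval whose start is ≥ the last chosen end.
By end time: (0,4), (8,10), (13,14), (16,18), (18,19).
Pick (0,4); next start ≥ 4 → (8,10); next start ≥ 10 → (13,14); next start ≥ 14 → (16,18); next start ≥ 18 → (18,19).
Selected 5 observations.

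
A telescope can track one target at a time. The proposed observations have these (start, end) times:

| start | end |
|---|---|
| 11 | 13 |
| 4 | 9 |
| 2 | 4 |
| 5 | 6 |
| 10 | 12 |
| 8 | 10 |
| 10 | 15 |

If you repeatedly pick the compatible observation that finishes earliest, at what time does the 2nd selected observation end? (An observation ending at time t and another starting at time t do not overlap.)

6

Order by finish time; keep every interval that doesn't clash with the previous kept one.
Sorted by end: (2,4)  (5,6)  (4,9)  (8,10)  (10,12)  (11,13)  (10,15)
take (2,4); take (5,6); skip (4,9); take (8,10); take (10,12).
Selected: (2,4) (5,6) (8,10) (10,12)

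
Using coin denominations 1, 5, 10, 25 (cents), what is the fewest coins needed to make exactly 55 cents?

55 − 2×25→5 − 1×5→0
Total coins = 2 + 1 = 3

3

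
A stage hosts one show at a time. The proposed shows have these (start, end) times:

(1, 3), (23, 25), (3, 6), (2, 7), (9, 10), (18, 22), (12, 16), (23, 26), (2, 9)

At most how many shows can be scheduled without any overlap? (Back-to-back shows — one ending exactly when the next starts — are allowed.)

6

Order by finish time; keep every interval that doesn't clash with the previous kept one.
Sorted by end: (1,3)  (3,6)  (2,7)  (2,9)  (9,10)  (12,16)  (18,22)  (23,25)  (23,26)
take (1,3); take (3,6); skip (2,7); take (9,10); take (12,16); take (18,22); take (23,25).
Selected 6 shows.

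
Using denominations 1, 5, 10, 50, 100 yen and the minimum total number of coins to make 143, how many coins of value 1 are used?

Use the largest denomination that fits, subtract, and repeat.
143 − 1×100→43 − 4×10→3 − 3×1→0
Count of 1: 3

3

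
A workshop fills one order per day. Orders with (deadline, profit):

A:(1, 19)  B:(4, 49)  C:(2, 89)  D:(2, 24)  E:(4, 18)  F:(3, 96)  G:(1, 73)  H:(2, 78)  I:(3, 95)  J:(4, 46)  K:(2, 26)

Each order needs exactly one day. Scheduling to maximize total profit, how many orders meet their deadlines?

Take jobs in profit order; each goes to the latest open slot no later than its deadline.
Profit order: F=96 I=95 C=89 H=78 G=73 B=49 J=46 K=26 D=24 A=19 E=18
Assign: F→slot 3, I→slot 2, C→slot 1, H skipped, G skipped, B→slot 4, J skipped, K skipped, D skipped, A skipped, E skipped.
Slots: [1:C] [2:I] [3:F] [4:B]
4 of 11 scheduled.

4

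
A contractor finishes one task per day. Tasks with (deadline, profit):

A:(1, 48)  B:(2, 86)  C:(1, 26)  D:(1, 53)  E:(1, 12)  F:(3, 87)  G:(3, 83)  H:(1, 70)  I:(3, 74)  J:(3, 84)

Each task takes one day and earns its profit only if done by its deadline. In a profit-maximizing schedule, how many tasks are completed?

3

By profit: F(d3,87), B(d2,86), J(d3,84), G(d3,83), I(d3,74), H(d1,70), D(d1,53), A(d1,48), C(d1,26), E(d1,12)
F→slot 3; B→slot 2; J→slot 1; G skipped; I skipped; H skipped; D skipped; A skipped; C skipped; E skipped.
3 of 10 scheduled.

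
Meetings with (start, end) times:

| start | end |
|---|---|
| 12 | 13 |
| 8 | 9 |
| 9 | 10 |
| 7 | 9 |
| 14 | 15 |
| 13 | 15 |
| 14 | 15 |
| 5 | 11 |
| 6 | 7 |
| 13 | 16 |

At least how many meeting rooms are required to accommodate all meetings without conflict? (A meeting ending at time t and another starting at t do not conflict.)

Events (time:±→running): 5:+→1 6:+→2 7:-→1 7:+→2 8:+→3 9:-→2 9:-→1 9:+→2 10:-→1 11:-→0 12:+→1 13:-→0 13:+→1 13:+→2 14:+→3 14:+→4 … peak 4.

4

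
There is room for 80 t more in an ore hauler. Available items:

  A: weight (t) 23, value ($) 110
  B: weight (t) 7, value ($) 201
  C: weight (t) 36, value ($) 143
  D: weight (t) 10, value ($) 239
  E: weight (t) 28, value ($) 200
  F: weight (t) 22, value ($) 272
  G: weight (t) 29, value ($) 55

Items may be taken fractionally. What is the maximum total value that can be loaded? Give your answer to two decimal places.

974.17

Greedy by value/weight ratio, highest first.
Ratios (sorted): B 28.71, D 23.90, F 12.36, E 7.14, A 4.78, C 3.97, G 1.90
take B (7 @ 201); take D (10 @ 239); take F (22 @ 272); take E (28 @ 200); take 13/23 of A → 62.17. Capacity used 80/80.
Total value = 974.17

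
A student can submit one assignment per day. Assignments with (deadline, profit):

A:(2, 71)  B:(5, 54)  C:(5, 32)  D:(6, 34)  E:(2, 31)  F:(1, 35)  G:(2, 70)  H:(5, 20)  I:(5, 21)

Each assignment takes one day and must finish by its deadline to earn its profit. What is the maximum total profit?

282

Profit order: A=71 G=70 B=54 F=35 D=34 C=32 E=31 I=21 H=20
Assign: A→slot 2, G→slot 1, B→slot 5, F skipped, D→slot 6, C→slot 4, E skipped, I→slot 3, H skipped.
Slots: [1:G] [2:A] [3:I] [4:C] [5:B] [6:D]
Profit = 70 + 71 + 21 + 32 + 54 + 34 = 282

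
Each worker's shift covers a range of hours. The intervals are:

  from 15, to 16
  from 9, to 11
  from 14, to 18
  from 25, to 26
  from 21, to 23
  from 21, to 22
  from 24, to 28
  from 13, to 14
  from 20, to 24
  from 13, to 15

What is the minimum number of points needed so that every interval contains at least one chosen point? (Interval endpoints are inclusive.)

Process intervals by earliest right end; each time one isn't hit yet, stab at its right endpoint.
Sorted: [9,11] [13,14] [13,15] [15,16] [14,18] [21,22] [21,23] [20,24] [25,26] [24,28]
{[9,11]} hit by 11; {[13,14],[13,15]} hit by 14; {[15,16],[14,18]} hit by 16; {[21,22],[21,23],[20,24]} hit by 22; {[25,26],[24,28]} hit by 26.
Points: 11, 14, 16, 22, 26 (5 total).

5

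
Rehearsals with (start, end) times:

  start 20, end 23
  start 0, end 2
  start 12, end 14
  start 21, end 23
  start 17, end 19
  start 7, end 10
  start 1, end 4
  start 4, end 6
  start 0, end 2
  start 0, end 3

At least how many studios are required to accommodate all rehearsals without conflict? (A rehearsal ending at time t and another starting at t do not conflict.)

4

The answer is the maximum number of intervals overlapping at any instant.
Events (time:±→running): 0:+→1 0:+→2 0:+→3 1:+→4 … peak 4.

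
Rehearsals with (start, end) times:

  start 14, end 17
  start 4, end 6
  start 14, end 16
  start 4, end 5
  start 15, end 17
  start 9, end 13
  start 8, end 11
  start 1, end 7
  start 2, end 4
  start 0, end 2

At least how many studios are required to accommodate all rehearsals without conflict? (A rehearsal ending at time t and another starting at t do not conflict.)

Count concurrent intervals with a sweep; the peak is the room count.
Events (time:±→running): 0:+→1 1:+→2 2:-→1 2:+→2 4:-→1 4:+→2 4:+→3 … peak 3.

3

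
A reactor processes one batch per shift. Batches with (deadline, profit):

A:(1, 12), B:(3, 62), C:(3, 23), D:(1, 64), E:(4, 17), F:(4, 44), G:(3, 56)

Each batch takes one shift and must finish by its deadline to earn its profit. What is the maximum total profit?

Sort by profit descending; place each in the latest free slot ≤ its deadline.
Profit order: D=64 B=62 G=56 F=44 C=23 E=17 A=12
Assign: D→slot 1, B→slot 3, G→slot 2, F→slot 4, C skipped, E skipped, A skipped.
Slots: [1:D] [2:G] [3:B] [4:F]
Profit = 64 + 56 + 62 + 44 = 226

226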